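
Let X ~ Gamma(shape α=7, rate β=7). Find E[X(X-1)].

E[X(X-1)] = E[X² - X] = E[X²] - E[X]
E[X] = 1
E[X²] = Var(X) + (E[X])² = \frac{1}{7} + (1)² = \frac{8}{7}
E[X(X-1)] = \frac{8}{7} - 1 = \frac{1}{7}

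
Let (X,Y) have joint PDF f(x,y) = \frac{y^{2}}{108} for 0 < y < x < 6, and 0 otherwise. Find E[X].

f_X(x) = ∫_0^x \frac{y^{2}}{108} dy = \frac{x^{3}}{324}
E[X] = ∫_0^6 x × (\frac{x^{3}}{324}) dx = \frac{24}{5}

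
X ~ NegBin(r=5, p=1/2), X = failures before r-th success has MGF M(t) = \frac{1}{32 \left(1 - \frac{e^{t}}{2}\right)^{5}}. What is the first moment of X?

To find E[X], compute M^(1)(0):
M^(1)(t) = \frac{5 e^{t}}{64 \left(1 - \frac{e^{t}}{2}\right)^{6}}
M^(1)(0) = 5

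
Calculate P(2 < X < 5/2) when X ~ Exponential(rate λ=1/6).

P(2 < X < 5/2) = ∫_{2}^{5/2} f(x) dx
where f(x) = \frac{e^{- \frac{x}{6}}}{6}
= - \frac{1}{e^{\frac{5}{12}}} + e^{- \frac{1}{3}}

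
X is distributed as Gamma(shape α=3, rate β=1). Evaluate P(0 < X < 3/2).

P(0 < X < 3/2) = ∫_{0}^{3/2} f(x) dx
where f(x) = \frac{x^{2} e^{- x}}{2}
= 1 - \frac{29}{8 e^{\frac{3}{2}}}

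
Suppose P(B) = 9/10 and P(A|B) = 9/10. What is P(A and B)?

By definition, P(A|B) = P(A ∩ B) / P(B)
So P(A ∩ B) = P(A|B) × P(B)
= 9/10 × 9/10
= 81/100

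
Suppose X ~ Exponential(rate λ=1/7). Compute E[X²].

Using the identity E[X²] = Var(X) + (E[X])²:
E[X] = 7
Var(X) = 49
E[X²] = 49 + (7)²
= 98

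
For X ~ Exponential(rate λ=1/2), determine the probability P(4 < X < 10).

P(4 < X < 10) = ∫_{4}^{10} f(x) dx
where f(x) = \frac{e^{- \frac{x}{2}}}{2}
= - \frac{1 - e^{3}}{e^{5}}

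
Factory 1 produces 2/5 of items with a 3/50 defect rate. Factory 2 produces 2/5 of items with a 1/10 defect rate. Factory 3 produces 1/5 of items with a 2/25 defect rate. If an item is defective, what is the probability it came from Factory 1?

Using Bayes' theorem:
P(F1) = 2/5, P(D|F1) = 3/50
P(F2) = 2/5, P(D|F2) = 1/10
P(F3) = 1/5, P(D|F3) = 2/25
P(D) = P(D|F1)P(F1) + P(D|F2)P(F2) + P(D|F3)P(F3)
     = \frac{2}{25}
P(F1|D) = P(D|F1)P(F1) / P(D)
= \frac{3}{10}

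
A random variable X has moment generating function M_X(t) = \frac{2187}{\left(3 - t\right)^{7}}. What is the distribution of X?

The MGF M(t) = \frac{2187}{\left(3 - t\right)^{7}} is the standard form for the Gamma distribution.
Comparing with the known MGF formula identifies: Gamma(shape α=7, rate β=3)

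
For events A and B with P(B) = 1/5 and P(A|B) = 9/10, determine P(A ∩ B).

By definition, P(A|B) = P(A ∩ B) / P(B)
So P(A ∩ B) = P(A|B) × P(B)
= 9/10 × 1/5
= 9/50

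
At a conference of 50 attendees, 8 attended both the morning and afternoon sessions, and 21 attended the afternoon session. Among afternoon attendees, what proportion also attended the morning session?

P(A ∩ B) = 8/50 = 4/25
P(B) = 21/50
P(A|B) = P(A ∩ B) / P(B) = (4/25) / (21/50) = 8/21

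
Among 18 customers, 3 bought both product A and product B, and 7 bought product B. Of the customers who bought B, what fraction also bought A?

P(A ∩ B) = 3/18 = 1/6
P(B) = 7/18
P(A|B) = P(A ∩ B) / P(B) = (1/6) / (7/18) = 3/7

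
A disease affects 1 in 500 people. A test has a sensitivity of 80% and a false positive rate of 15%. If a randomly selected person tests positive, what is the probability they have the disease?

Let D = the rare event, + = positive/flagged.
P(D) = 1/500
P(+|D) = 80/100 = 4/5
P(+|D') = 15/100 = 3/20
P(+) = P(+|D)P(D) + P(+|D')P(D')
     = \frac{4}{5} × \frac{1}{500} + \frac{3}{20} × \frac{499}{500}
     = \frac{1513}{10000}
P(D|+) = P(+|D)P(D)/P(+) = \frac{16}{1513}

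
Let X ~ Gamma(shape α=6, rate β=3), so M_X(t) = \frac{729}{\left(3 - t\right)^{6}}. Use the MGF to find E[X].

To find E[X], compute M^(1)(0):
M^(1)(t) = \frac{4374}{\left(3 - t\right)^{7}}
M^(1)(0) = 2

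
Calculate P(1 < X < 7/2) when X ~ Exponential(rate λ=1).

P(1 < X < 7/2) = ∫_{1}^{7/2} f(x) dx
where f(x) = e^{- x}
= - \frac{1}{e^{\frac{7}{2}}} + e^{-1}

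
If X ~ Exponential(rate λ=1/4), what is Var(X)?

For X ~ Exponential(rate λ=1/4):
Var(X) = 16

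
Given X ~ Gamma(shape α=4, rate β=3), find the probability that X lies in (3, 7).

P(3 < X < 7) = ∫_{3}^{7} f(x) dx
where f(x) = \frac{27 x^{3} e^{- 3 x}}{2}
= \frac{2 \left(-893 + 86 e^{12}\right)}{e^{21}}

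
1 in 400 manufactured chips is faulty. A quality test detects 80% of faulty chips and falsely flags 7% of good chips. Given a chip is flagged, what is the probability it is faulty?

Let D = the rare event, + = positive/flagged.
P(D) = 1/400
P(+|D) = 80/100 = 4/5
P(+|D') = 7/100
P(+) = P(+|D)P(D) + P(+|D')P(D')
     = \frac{4}{5} × \frac{1}{400} + \frac{7}{100} × \frac{399}{400}
     = \frac{2873}{40000}
P(D|+) = P(+|D)P(D)/P(+) = \frac{80}{2873}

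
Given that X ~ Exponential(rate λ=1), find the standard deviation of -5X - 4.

For X ~ Exponential(rate λ=1):
Var(X) = 1
SD(X) = √(Var(X)) = √(1) = 1
SD(-5X - 4) = |-5| × SD(X) = 5 × 1 = 5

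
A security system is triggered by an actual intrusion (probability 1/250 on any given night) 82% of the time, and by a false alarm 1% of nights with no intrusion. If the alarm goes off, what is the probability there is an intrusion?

Let D = the rare event, + = positive/flagged.
P(D) = 1/250
P(+|D) = 82/100 = 41/50
P(+|D') = 1/100
P(+) = P(+|D)P(D) + P(+|D')P(D')
     = \frac{41}{50} × \frac{1}{250} + \frac{1}{100} × \frac{249}{250}
     = \frac{331}{25000}
P(D|+) = P(+|D)P(D)/P(+) = \frac{82}{331}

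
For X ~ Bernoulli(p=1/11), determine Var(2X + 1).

For X ~ Bernoulli(p=1/11):
Var(X) = \frac{10}{121}
Var(2X + 1) = (2)² × Var(X) = 4 × \frac{10}{121} = \frac{40}{121}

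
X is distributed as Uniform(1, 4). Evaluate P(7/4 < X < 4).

P(7/4 < X < 4) = ∫_{7/4}^{4} f(x) dx
where f(x) = \frac{1}{3}
= \frac{3}{4}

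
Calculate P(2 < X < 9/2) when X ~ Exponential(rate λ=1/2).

P(2 < X < 9/2) = ∫_{2}^{9/2} f(x) dx
where f(x) = \frac{e^{- \frac{x}{2}}}{2}
= - \frac{1}{e^{\frac{9}{4}}} + e^{-1}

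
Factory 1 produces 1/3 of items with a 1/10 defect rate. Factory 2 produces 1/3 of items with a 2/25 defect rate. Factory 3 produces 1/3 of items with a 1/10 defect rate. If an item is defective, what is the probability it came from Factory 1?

Using Bayes' theorem:
P(F1) = 1/3, P(D|F1) = 1/10
P(F2) = 1/3, P(D|F2) = 2/25
P(F3) = 1/3, P(D|F3) = 1/10
P(D) = P(D|F1)P(F1) + P(D|F2)P(F2) + P(D|F3)P(F3)
     = \frac{7}{75}
P(F1|D) = P(D|F1)P(F1) / P(D)
= \frac{5}{14}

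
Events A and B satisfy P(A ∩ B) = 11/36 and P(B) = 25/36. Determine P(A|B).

P(A|B) = P(A ∩ B) / P(B)
= (11/36) / (25/36)
= 11/25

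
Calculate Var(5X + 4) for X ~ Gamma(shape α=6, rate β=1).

For X ~ Gamma(shape α=6, rate β=1):
Var(X) = 6
Var(5X + 4) = (5)² × Var(X) = 25 × 6 = 150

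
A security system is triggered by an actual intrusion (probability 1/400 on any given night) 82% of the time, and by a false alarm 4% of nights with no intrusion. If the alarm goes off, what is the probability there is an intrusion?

Let D = the rare event, + = positive/flagged.
P(D) = 1/400
P(+|D) = 82/100 = 41/50
P(+|D') = 4/100 = 1/25
P(+) = P(+|D)P(D) + P(+|D')P(D')
     = \frac{41}{50} × \frac{1}{400} + \frac{1}{25} × \frac{399}{400}
     = \frac{839}{20000}
P(D|+) = P(+|D)P(D)/P(+) = \frac{41}{839}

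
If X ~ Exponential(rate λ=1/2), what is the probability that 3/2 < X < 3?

P(3/2 < X < 3) = ∫_{3/2}^{3} f(x) dx
where f(x) = \frac{e^{- \frac{x}{2}}}{2}
= - \frac{1}{e^{\frac{3}{2}}} + e^{- \frac{3}{4}}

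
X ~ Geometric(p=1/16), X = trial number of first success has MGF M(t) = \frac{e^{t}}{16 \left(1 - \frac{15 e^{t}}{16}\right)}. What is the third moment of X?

To find E[X^3], compute M^(3)(0):
M^(1)(t) = \frac{e^{t}}{16 \left(1 - \frac{15 e^{t}}{16}\right)} + \frac{15 e^{2 t}}{256 \left(1 - \frac{15 e^{t}}{16}\right)^{2}}
M^(2)(t) = \frac{e^{t}}{16 \left(1 - \frac{15 e^{t}}{16}\right)} + \frac{45 e^{2 t}}{256 \left(1 - \frac{15 e^{t}}{16}\right)^{2}} + \frac{225 e^{3 t}}{2048 \left(1 - \frac{15 e^{t}}{16}\right)^{3}}
M^(3)(t) = \frac{e^{t}}{16 \left(1 - \frac{15 e^{t}}{16}\right)} + \frac{105 e^{2 t}}{256 \left(1 - \frac{15 e^{t}}{16}\right)^{2}} + \frac{675 e^{3 t}}{1024 \left(1 - \frac{15 e^{t}}{16}\right)^{3}} + \frac{10125 e^{4 t}}{32768 \left(1 - \frac{15 e^{t}}{16}\right)^{4}}
M^(3)(0) = 23056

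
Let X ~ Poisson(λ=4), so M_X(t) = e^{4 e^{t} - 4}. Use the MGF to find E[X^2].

To find E[X^2], compute M^(2)(0):
M^(1)(t) = 4 e^{t} e^{4 e^{t} - 4}
M^(2)(t) = 16 e^{2 t} e^{4 e^{t} - 4} + 4 e^{t} e^{4 e^{t} - 4}
M^(2)(0) = 20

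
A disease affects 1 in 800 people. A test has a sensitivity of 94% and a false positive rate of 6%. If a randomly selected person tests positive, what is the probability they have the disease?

Let D = the rare event, + = positive/flagged.
P(D) = 1/800
P(+|D) = 94/100 = 47/50
P(+|D') = 6/100 = 3/50
P(+) = P(+|D)P(D) + P(+|D')P(D')
     = \frac{47}{50} × \frac{1}{800} + \frac{3}{50} × \frac{799}{800}
     = \frac{611}{10000}
P(D|+) = P(+|D)P(D)/P(+) = \frac{1}{52}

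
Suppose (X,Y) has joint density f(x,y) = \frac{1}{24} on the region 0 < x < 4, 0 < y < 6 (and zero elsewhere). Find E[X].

f_X(x) = ∫_0^6 \frac{1}{24} dy = \frac{1}{4}
E[X] = ∫_0^4 x × (\frac{1}{4}) dx = 2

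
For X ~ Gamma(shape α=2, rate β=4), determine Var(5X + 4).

For X ~ Gamma(shape α=2, rate β=4):
Var(X) = \frac{1}{8}
Var(5X + 4) = (5)² × Var(X) = 25 × \frac{1}{8} = \frac{25}{8}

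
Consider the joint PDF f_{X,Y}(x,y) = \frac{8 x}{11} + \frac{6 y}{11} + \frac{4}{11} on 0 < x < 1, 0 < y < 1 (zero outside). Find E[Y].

E[Y] = ∫_0^1 ∫_0^1 y × f(x,y) dx dy
= \frac{6}{11}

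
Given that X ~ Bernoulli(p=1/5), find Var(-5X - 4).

For X ~ Bernoulli(p=1/5):
Var(X) = \frac{4}{25}
Var(-5X - 4) = (-5)² × Var(X) = 25 × \frac{4}{25} = 4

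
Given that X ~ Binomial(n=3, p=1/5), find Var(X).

For X ~ Binomial(n=3, p=1/5):
Var(X) = \frac{12}{25}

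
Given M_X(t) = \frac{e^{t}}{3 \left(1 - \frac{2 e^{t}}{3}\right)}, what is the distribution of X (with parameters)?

The MGF M(t) = \frac{e^{t}}{3 \left(1 - \frac{2 e^{t}}{3}\right)} is the standard form for the Geometric distribution.
Comparing with the known MGF formula identifies: Geometric(p=1/3), X = trial number of first success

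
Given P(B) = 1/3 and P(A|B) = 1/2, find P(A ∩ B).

By definition, P(A|B) = P(A ∩ B) / P(B)
So P(A ∩ B) = P(A|B) × P(B)
= 1/2 × 1/3
= 1/6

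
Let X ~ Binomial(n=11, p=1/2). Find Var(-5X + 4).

For X ~ Binomial(n=11, p=1/2):
Var(X) = \frac{11}{4}
Var(-5X + 4) = (-5)² × Var(X) = 25 × \frac{11}{4} = \frac{275}{4}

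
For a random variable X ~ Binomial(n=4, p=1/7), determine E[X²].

Using the identity E[X²] = Var(X) + (E[X])²:
E[X] = \frac{4}{7}
Var(X) = \frac{24}{49}
E[X²] = \frac{24}{49} + (\frac{4}{7})²
= \frac{40}{49}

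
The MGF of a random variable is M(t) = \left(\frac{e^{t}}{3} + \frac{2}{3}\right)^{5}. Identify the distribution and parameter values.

The MGF M(t) = \left(\frac{e^{t}}{3} + \frac{2}{3}\right)^{5} is the standard form for the Binomial distribution.
Comparing with the known MGF formula identifies: Binomial(n=5, p=1/3)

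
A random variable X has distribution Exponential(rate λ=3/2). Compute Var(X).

For X ~ Exponential(rate λ=3/2):
Var(X) = \frac{4}{9}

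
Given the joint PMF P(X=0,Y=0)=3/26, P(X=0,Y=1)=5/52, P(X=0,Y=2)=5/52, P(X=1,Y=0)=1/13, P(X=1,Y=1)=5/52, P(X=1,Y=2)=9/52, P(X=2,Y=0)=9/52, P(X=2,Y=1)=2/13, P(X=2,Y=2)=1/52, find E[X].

First find marginal of X:
P(X=0) = 4/13
P(X=1) = 9/26
P(X=2) = 9/26
E[X] = 0 × 4/13 + 1 × 9/26 + 2 × 9/26 = 27/26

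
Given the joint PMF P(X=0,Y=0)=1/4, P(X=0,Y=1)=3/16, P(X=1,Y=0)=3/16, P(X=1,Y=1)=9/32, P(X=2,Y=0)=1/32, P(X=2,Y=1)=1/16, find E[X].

First find marginal of X:
P(X=0) = 7/16
P(X=1) = 15/32
P(X=2) = 3/32
E[X] = 0 × 7/16 + 1 × 15/32 + 2 × 3/32 = 21/32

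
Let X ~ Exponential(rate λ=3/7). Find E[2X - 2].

For X ~ Exponential(rate λ=3/7):
E[X] = \frac{7}{3}
E[2X - 2] = 2 × E[X] - 2 = \frac{8}{3}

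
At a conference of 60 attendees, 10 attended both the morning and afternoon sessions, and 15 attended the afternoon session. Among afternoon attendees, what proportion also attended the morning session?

P(A ∩ B) = 10/60 = 1/6
P(B) = 15/60 = 1/4
P(A|B) = P(A ∩ B) / P(B) = (1/6) / (1/4) = 2/3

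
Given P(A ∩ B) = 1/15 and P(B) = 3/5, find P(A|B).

P(A|B) = P(A ∩ B) / P(B)
= (1/15) / (3/5)
= 1/9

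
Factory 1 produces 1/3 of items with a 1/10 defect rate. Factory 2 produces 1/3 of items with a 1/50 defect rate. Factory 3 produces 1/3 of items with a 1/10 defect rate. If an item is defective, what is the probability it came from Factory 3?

Using Bayes' theorem:
P(F1) = 1/3, P(D|F1) = 1/10
P(F2) = 1/3, P(D|F2) = 1/50
P(F3) = 1/3, P(D|F3) = 1/10
P(D) = P(D|F1)P(F1) + P(D|F2)P(F2) + P(D|F3)P(F3)
     = \frac{11}{150}
P(F3|D) = P(D|F3)P(F3) / P(D)
= \frac{5}{11}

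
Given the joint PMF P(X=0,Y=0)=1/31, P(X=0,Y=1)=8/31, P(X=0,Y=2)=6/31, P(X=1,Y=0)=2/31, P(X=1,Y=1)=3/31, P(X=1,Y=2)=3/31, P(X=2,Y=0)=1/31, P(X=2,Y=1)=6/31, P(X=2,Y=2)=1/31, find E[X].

First find marginal of X:
P(X=0) = 15/31
P(X=1) = 8/31
P(X=2) = 8/31
E[X] = 0 × 15/31 + 1 × 8/31 + 2 × 8/31 = 24/31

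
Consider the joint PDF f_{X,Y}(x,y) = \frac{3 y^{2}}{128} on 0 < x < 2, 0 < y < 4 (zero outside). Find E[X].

f_X(x) = ∫_0^4 \frac{3 y^{2}}{128} dy = \frac{1}{2}
E[X] = ∫_0^2 x × (\frac{1}{2}) dx = 1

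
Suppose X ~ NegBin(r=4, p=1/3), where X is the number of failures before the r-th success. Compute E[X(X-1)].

E[X(X-1)] = E[X² - X] = E[X²] - E[X]
E[X] = 8
E[X²] = Var(X) + (E[X])² = 24 + (8)² = 88
E[X(X-1)] = 88 - 8 = 80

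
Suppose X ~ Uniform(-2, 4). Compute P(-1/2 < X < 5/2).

P(-1/2 < X < 5/2) = ∫_{-1/2}^{5/2} f(x) dx
where f(x) = \frac{1}{6}
= \frac{1}{2}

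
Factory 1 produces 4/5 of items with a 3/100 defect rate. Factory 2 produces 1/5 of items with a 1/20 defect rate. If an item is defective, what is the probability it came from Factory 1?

Using Bayes' theorem:
P(F1) = 4/5, P(D|F1) = 3/100
P(F2) = 1/5, P(D|F2) = 1/20
P(D) = P(D|F1)P(F1) + P(D|F2)P(F2)
     = \frac{17}{500}
P(F1|D) = P(D|F1)P(F1) / P(D)
= \frac{12}{17}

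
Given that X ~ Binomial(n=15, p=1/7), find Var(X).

For X ~ Binomial(n=15, p=1/7):
Var(X) = \frac{90}{49}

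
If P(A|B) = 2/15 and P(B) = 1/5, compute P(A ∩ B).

By definition, P(A|B) = P(A ∩ B) / P(B)
So P(A ∩ B) = P(A|B) × P(B)
= 2/15 × 1/5
= 2/75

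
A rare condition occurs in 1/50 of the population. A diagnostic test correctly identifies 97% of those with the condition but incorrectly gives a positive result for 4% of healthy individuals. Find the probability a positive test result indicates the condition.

Let D = the rare event, + = positive/flagged.
P(D) = 1/50
P(+|D) = 97/100
P(+|D') = 4/100 = 1/25
P(+) = P(+|D)P(D) + P(+|D')P(D')
     = \frac{97}{100} × \frac{1}{50} + \frac{1}{25} × \frac{49}{50}
     = \frac{293}{5000}
P(D|+) = P(+|D)P(D)/P(+) = \frac{97}{293}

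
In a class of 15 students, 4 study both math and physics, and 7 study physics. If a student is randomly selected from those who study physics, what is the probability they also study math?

P(A ∩ B) = 4/15
P(B) = 7/15
P(A|B) = P(A ∩ B) / P(B) = (4/15) / (7/15) = 4/7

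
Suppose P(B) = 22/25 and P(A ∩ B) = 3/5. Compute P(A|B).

P(A|B) = P(A ∩ B) / P(B)
= (3/5) / (22/25)
= 15/22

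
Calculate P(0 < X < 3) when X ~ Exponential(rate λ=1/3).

P(0 < X < 3) = ∫_{0}^{3} f(x) dx
where f(x) = \frac{e^{- \frac{x}{3}}}{3}
= 1 - e^{-1}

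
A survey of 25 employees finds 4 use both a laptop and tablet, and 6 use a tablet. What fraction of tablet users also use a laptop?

P(A ∩ B) = 4/25
P(B) = 6/25
P(A|B) = P(A ∩ B) / P(B) = (4/25) / (6/25) = 2/3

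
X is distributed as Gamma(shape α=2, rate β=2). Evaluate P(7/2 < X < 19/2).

P(7/2 < X < 19/2) = ∫_{7/2}^{19/2} f(x) dx
where f(x) = 4 x e^{- 2 x}
= \frac{4 \left(-5 + 2 e^{12}\right)}{e^{19}}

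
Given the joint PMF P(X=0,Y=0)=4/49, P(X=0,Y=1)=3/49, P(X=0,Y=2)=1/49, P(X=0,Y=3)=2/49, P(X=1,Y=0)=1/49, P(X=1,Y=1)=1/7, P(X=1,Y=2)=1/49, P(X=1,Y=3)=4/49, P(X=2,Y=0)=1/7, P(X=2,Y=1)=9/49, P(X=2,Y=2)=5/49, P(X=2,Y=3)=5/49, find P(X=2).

P(X=2) = P(X=2,Y=0) + P(X=2,Y=1) + P(X=2,Y=2) + P(X=2,Y=3)
= 1/7 + 9/49 + 5/49 + 5/49
= 26/49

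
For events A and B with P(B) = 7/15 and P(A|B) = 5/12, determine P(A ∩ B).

By definition, P(A|B) = P(A ∩ B) / P(B)
So P(A ∩ B) = P(A|B) × P(B)
= 5/12 × 7/15
= 7/36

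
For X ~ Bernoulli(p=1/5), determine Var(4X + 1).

For X ~ Bernoulli(p=1/5):
Var(X) = \frac{4}{25}
Var(4X + 1) = (4)² × Var(X) = 16 × \frac{4}{25} = \frac{64}{25}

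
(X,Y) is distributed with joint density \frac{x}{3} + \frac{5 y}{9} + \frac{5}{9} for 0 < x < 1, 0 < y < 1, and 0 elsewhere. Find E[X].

E[X] = ∫_0^1 ∫_0^1 x × f(x,y) dy dx
= ∫_0^1 ∫_0^1 x × (\frac{x}{3} + \frac{5 y}{9} + \frac{5}{9}) dy dx
= \frac{19}{36}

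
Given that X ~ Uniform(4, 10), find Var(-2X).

For X ~ Uniform(4, 10):
Var(X) = 3
Var(-2X) = (-2)² × Var(X) = 4 × 3 = 12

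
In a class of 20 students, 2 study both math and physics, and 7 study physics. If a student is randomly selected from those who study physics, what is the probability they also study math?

P(A ∩ B) = 2/20 = 1/10
P(B) = 7/20
P(A|B) = P(A ∩ B) / P(B) = (1/10) / (7/20) = 2/7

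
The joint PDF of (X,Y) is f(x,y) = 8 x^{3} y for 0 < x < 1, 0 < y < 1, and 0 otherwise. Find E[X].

E[X] = ∫_0^1 ∫_0^1 x × f(x,y) dy dx
= ∫_0^1 ∫_0^1 x × (8 x^{3} y) dy dx
= \frac{4}{5}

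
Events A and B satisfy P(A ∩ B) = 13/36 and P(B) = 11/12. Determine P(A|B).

P(A|B) = P(A ∩ B) / P(B)
= (13/36) / (11/12)
= 13/33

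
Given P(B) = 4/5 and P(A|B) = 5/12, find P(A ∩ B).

By definition, P(A|B) = P(A ∩ B) / P(B)
So P(A ∩ B) = P(A|B) × P(B)
= 5/12 × 4/5
= 1/3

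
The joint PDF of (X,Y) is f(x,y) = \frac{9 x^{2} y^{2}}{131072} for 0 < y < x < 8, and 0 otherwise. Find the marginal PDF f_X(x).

f_X(x) = ∫_0^x \frac{9 x^{2} y^{2}}{131072} dy = \frac{3 x^{5}}{131072}
for 0 < x < 8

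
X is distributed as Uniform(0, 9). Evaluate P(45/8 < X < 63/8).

P(45/8 < X < 63/8) = ∫_{45/8}^{63/8} f(x) dx
where f(x) = \frac{1}{9}
= \frac{1}{4}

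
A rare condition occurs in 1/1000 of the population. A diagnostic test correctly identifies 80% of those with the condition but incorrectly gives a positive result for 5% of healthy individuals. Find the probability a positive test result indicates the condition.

Let D = the rare event, + = positive/flagged.
P(D) = 1/1000
P(+|D) = 80/100 = 4/5
P(+|D') = 5/100 = 1/20
P(+) = P(+|D)P(D) + P(+|D')P(D')
     = \frac{4}{5} × \frac{1}{1000} + \frac{1}{20} × \frac{999}{1000}
     = \frac{203}{4000}
P(D|+) = P(+|D)P(D)/P(+) = \frac{16}{1015}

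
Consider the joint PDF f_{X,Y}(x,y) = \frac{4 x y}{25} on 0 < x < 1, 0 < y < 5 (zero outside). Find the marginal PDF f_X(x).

f_X(x) = ∫_0^5 f(x,y) dy
= ∫_0^5 \frac{4 x y}{25} dy
= 2 x for 0 < x < 1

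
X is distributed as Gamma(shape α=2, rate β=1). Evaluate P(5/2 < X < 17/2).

P(5/2 < X < 17/2) = ∫_{5/2}^{17/2} f(x) dx
where f(x) = x e^{- x}
= \frac{-19 + 7 e^{6}}{2 e^{\frac{17}{2}}}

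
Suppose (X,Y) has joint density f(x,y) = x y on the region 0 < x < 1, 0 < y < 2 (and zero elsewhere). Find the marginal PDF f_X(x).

f_X(x) = ∫_0^2 f(x,y) dy
= ∫_0^2 x y dy
= 2 x for 0 < x < 1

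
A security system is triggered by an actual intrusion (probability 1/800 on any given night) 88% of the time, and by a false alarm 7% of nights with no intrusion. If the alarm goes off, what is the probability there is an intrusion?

Let D = the rare event, + = positive/flagged.
P(D) = 1/800
P(+|D) = 88/100 = 22/25
P(+|D') = 7/100
P(+) = P(+|D)P(D) + P(+|D')P(D')
     = \frac{22}{25} × \frac{1}{800} + \frac{7}{100} × \frac{799}{800}
     = \frac{5681}{80000}
P(D|+) = P(+|D)P(D)/P(+) = \frac{88}{5681}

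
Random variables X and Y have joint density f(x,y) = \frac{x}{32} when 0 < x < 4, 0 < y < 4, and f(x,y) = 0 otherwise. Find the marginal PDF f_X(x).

f_X(x) = ∫_0^4 f(x,y) dy
= ∫_0^4 \frac{x}{32} dy
= \frac{x}{8} for 0 < x < 4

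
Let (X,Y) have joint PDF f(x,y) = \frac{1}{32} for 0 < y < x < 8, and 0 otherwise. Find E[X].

f_X(x) = ∫_0^x \frac{1}{32} dy = \frac{x}{32}
E[X] = ∫_0^8 x × (\frac{x}{32}) dx = \frac{16}{3}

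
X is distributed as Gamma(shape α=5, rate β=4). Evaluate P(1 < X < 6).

P(1 < X < 6) = ∫_{1}^{6} f(x) dx
where f(x) = \frac{128 x^{4} e^{- 4 x}}{3}
= \frac{-49323 + 103 e^{20}}{3 e^{24}}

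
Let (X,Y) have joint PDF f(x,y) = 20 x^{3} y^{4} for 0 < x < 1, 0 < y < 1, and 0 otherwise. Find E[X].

E[X] = ∫_0^1 ∫_0^1 x × f(x,y) dy dx
= ∫_0^1 ∫_0^1 x × (20 x^{3} y^{4}) dy dx
= \frac{4}{5}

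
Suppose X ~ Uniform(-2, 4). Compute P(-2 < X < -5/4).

P(-2 < X < -5/4) = ∫_{-2}^{-5/4} f(x) dx
where f(x) = \frac{1}{6}
= \frac{1}{8}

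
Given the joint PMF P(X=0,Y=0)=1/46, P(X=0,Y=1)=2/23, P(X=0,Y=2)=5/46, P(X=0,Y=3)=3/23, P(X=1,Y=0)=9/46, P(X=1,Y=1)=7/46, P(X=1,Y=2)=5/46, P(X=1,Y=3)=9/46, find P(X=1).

P(X=1) = P(X=1,Y=0) + P(X=1,Y=1) + P(X=1,Y=2) + P(X=1,Y=3)
= 9/46 + 7/46 + 5/46 + 9/46
= 15/23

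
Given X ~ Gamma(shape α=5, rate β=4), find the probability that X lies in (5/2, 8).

P(5/2 < X < 8) = ∫_{5/2}^{8} f(x) dx
where f(x) = \frac{128 x^{4} e^{- 4 x}}{3}
= \frac{-149091 + 1933 e^{22}}{3 e^{32}}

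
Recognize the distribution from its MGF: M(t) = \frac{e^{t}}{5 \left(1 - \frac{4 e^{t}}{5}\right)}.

The MGF M(t) = \frac{e^{t}}{5 \left(1 - \frac{4 e^{t}}{5}\right)} is the standard form for the Geometric distribution.
Comparing with the known MGF formula identifies: Geometric(p=1/5), X = trial number of first success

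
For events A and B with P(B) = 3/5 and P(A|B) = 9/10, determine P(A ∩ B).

By definition, P(A|B) = P(A ∩ B) / P(B)
So P(A ∩ B) = P(A|B) × P(B)
= 9/10 × 3/5
= 27/50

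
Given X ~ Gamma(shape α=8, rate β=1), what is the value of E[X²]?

Using the identity E[X²] = Var(X) + (E[X])²:
E[X] = 8
Var(X) = 8
E[X²] = 8 + (8)²
= 72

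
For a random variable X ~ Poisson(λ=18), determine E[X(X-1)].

E[X(X-1)] = E[X² - X] = E[X²] - E[X]
E[X] = 18
E[X²] = Var(X) + (E[X])² = 18 + (18)² = 342
E[X(X-1)] = 342 - 18 = 324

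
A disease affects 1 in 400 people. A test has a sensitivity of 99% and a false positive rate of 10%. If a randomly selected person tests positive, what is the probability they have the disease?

Let D = the rare event, + = positive/flagged.
P(D) = 1/400
P(+|D) = 99/100
P(+|D') = 10/100 = 1/10
P(+) = P(+|D)P(D) + P(+|D')P(D')
     = \frac{99}{100} × \frac{1}{400} + \frac{1}{10} × \frac{399}{400}
     = \frac{4089}{40000}
P(D|+) = P(+|D)P(D)/P(+) = \frac{33}{1363}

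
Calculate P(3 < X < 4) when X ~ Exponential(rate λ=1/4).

P(3 < X < 4) = ∫_{3}^{4} f(x) dx
where f(x) = \frac{e^{- \frac{x}{4}}}{4}
= - \frac{1}{e} + e^{- \frac{3}{4}}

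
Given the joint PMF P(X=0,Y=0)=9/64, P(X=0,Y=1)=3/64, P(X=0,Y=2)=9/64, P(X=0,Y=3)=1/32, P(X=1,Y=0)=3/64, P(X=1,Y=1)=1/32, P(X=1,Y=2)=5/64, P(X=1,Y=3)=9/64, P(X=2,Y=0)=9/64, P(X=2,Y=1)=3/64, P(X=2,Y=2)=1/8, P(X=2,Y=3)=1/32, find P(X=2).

P(X=2) = P(X=2,Y=0) + P(X=2,Y=1) + P(X=2,Y=2) + P(X=2,Y=3)
= 9/64 + 3/64 + 1/8 + 1/32
= 11/32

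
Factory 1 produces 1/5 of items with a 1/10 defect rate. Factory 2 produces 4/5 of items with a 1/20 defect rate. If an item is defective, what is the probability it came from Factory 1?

Using Bayes' theorem:
P(F1) = 1/5, P(D|F1) = 1/10
P(F2) = 4/5, P(D|F2) = 1/20
P(D) = P(D|F1)P(F1) + P(D|F2)P(F2)
     = \frac{3}{50}
P(F1|D) = P(D|F1)P(F1) / P(D)
= \frac{1}{3}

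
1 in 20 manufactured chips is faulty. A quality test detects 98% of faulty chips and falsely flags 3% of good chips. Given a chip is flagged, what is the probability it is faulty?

Let D = the rare event, + = positive/flagged.
P(D) = 1/20
P(+|D) = 98/100 = 49/50
P(+|D') = 3/100
P(+) = P(+|D)P(D) + P(+|D')P(D')
     = \frac{49}{50} × \frac{1}{20} + \frac{3}{100} × \frac{19}{20}
     = \frac{31}{400}
P(D|+) = P(+|D)P(D)/P(+) = \frac{98}{155}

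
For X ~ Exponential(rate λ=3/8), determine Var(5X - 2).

For X ~ Exponential(rate λ=3/8):
Var(X) = \frac{64}{9}
Var(5X - 2) = (5)² × Var(X) = 25 × \frac{64}{9} = \frac{1600}{9}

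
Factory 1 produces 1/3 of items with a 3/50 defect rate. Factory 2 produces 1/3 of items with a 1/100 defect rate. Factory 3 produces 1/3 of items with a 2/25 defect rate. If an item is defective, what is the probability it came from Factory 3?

Using Bayes' theorem:
P(F1) = 1/3, P(D|F1) = 3/50
P(F2) = 1/3, P(D|F2) = 1/100
P(F3) = 1/3, P(D|F3) = 2/25
P(D) = P(D|F1)P(F1) + P(D|F2)P(F2) + P(D|F3)P(F3)
     = \frac{1}{20}
P(F3|D) = P(D|F3)P(F3) / P(D)
= \frac{8}{15}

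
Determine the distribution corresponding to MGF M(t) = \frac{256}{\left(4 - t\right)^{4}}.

The MGF M(t) = \frac{256}{\left(4 - t\right)^{4}} is the standard form for the Gamma distribution.
Comparing with the known MGF formula identifies: Gamma(shape α=4, rate β=4)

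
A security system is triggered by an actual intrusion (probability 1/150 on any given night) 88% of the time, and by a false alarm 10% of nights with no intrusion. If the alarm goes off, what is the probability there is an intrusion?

Let D = the rare event, + = positive/flagged.
P(D) = 1/150
P(+|D) = 88/100 = 22/25
P(+|D') = 10/100 = 1/10
P(+) = P(+|D)P(D) + P(+|D')P(D')
     = \frac{22}{25} × \frac{1}{150} + \frac{1}{10} × \frac{149}{150}
     = \frac{263}{2500}
P(D|+) = P(+|D)P(D)/P(+) = \frac{44}{789}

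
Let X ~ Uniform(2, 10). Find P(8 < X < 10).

P(8 < X < 10) = ∫_{8}^{10} f(x) dx
where f(x) = \frac{1}{8}
= \frac{1}{4}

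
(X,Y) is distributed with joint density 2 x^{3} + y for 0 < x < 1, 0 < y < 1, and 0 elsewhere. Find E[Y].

E[Y] = ∫_0^1 ∫_0^1 y × f(x,y) dx dy
= \frac{7}{12}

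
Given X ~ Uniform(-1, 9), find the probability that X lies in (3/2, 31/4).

P(3/2 < X < 31/4) = ∫_{3/2}^{31/4} f(x) dx
where f(x) = \frac{1}{10}
= \frac{5}{8}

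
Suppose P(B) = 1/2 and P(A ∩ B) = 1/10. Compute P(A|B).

P(A|B) = P(A ∩ B) / P(B)
= (1/10) / (1/2)
= 1/5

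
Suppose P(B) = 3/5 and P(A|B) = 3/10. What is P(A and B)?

By definition, P(A|B) = P(A ∩ B) / P(B)
So P(A ∩ B) = P(A|B) × P(B)
= 3/10 × 3/5
= 9/50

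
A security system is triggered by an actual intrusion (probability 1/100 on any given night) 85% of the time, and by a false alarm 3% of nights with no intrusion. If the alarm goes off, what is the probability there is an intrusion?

Let D = the rare event, + = positive/flagged.
P(D) = 1/100
P(+|D) = 85/100 = 17/20
P(+|D') = 3/100
P(+) = P(+|D)P(D) + P(+|D')P(D')
     = \frac{17}{20} × \frac{1}{100} + \frac{3}{100} × \frac{99}{100}
     = \frac{191}{5000}
P(D|+) = P(+|D)P(D)/P(+) = \frac{85}{382}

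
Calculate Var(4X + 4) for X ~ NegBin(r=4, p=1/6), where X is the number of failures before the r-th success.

For X ~ NegBin(r=4, p=1/6), where X is the number of failures before the r-th success:
Var(X) = 120
Var(4X + 4) = (4)² × Var(X) = 16 × 120 = 1920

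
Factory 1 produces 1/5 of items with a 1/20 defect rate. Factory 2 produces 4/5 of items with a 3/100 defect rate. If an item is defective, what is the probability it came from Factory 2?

Using Bayes' theorem:
P(F1) = 1/5, P(D|F1) = 1/20
P(F2) = 4/5, P(D|F2) = 3/100
P(D) = P(D|F1)P(F1) + P(D|F2)P(F2)
     = \frac{17}{500}
P(F2|D) = P(D|F2)P(F2) / P(D)
= \frac{12}{17}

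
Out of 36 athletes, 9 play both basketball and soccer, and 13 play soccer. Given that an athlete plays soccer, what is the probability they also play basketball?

P(A ∩ B) = 9/36 = 1/4
P(B) = 13/36
P(A|B) = P(A ∩ B) / P(B) = (1/4) / (13/36) = 9/13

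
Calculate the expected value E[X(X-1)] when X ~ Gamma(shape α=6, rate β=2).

E[X(X-1)] = E[X² - X] = E[X²] - E[X]
E[X] = 3
E[X²] = Var(X) + (E[X])² = \frac{3}{2} + (3)² = \frac{21}{2}
E[X(X-1)] = \frac{21}{2} - 3 = \frac{15}{2}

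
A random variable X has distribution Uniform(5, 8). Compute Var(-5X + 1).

For X ~ Uniform(5, 8):
Var(X) = \frac{3}{4}
Var(-5X + 1) = (-5)² × Var(X) = 25 × \frac{3}{4} = \frac{75}{4}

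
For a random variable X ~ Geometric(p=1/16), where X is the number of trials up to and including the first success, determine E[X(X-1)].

E[X(X-1)] = E[X² - X] = E[X²] - E[X]
E[X] = 16
E[X²] = Var(X) + (E[X])² = 240 + (16)² = 496
E[X(X-1)] = 496 - 16 = 480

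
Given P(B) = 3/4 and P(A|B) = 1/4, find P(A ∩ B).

By definition, P(A|B) = P(A ∩ B) / P(B)
So P(A ∩ B) = P(A|B) × P(B)
= 1/4 × 3/4
= 3/16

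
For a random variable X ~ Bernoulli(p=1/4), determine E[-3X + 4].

For X ~ Bernoulli(p=1/4):
E[X] = \frac{1}{4}
E[-3X + 4] = -3 × E[X] + 4 = \frac{13}{4}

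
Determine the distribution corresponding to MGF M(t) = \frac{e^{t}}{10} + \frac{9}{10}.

The MGF M(t) = \frac{e^{t}}{10} + \frac{9}{10} is the standard form for the Bernoulli distribution.
Comparing with the known MGF formula identifies: Bernoulli(p=1/10)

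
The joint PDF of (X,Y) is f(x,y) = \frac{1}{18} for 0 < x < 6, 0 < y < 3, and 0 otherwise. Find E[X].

f_X(x) = ∫_0^3 \frac{1}{18} dy = \frac{1}{6}
E[X] = ∫_0^6 x × (\frac{1}{6}) dx = 3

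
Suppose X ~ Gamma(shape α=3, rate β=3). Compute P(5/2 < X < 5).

P(5/2 < X < 5) = ∫_{5/2}^{5} f(x) dx
where f(x) = \frac{27 x^{2} e^{- 3 x}}{2}
= - \frac{257}{2 e^{15}} + \frac{293}{8 e^{\frac{15}{2}}}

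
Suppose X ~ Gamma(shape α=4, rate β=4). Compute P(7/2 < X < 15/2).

P(7/2 < X < 15/2) = ∫_{7/2}^{15/2} f(x) dx
where f(x) = \frac{128 x^{3} e^{- 4 x}}{3}
= \frac{-14943 + 1711 e^{16}}{3 e^{30}}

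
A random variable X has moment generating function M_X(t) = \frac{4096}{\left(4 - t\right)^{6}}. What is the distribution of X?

The MGF M(t) = \frac{4096}{\left(4 - t\right)^{6}} is the standard form for the Gamma distribution.
Comparing with the known MGF formula identifies: Gamma(shape α=6, rate β=4)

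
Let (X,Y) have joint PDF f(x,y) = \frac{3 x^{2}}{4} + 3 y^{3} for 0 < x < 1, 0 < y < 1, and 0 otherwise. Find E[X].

E[X] = ∫_0^1 ∫_0^1 x × f(x,y) dy dx
= ∫_0^1 ∫_0^1 x × (\frac{3 x^{2}}{4} + 3 y^{3}) dy dx
= \frac{9}{16}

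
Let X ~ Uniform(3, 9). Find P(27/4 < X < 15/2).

P(27/4 < X < 15/2) = ∫_{27/4}^{15/2} f(x) dx
where f(x) = \frac{1}{6}
= \frac{1}{8}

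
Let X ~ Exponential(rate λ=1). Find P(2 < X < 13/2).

P(2 < X < 13/2) = ∫_{2}^{13/2} f(x) dx
where f(x) = e^{- x}
= - \frac{1}{e^{\frac{13}{2}}} + e^{-2}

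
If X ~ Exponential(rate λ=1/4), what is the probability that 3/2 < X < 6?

P(3/2 < X < 6) = ∫_{3/2}^{6} f(x) dx
where f(x) = \frac{e^{- \frac{x}{4}}}{4}
= - \frac{1}{e^{\frac{3}{2}}} + e^{- \frac{3}{8}}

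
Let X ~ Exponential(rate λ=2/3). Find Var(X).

For X ~ Exponential(rate λ=2/3):
Var(X) = \frac{9}{4}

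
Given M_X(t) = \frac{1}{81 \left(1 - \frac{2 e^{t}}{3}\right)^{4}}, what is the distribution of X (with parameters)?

The MGF M(t) = \frac{1}{81 \left(1 - \frac{2 e^{t}}{3}\right)^{4}} is the standard form for the NegativeBinomial distribution.
Comparing with the known MGF formula identifies: NegBin(r=4, p=1/3), X = failures before r-th success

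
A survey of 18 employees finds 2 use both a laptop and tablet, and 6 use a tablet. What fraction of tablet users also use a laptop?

P(A ∩ B) = 2/18 = 1/9
P(B) = 6/18 = 1/3
P(A|B) = P(A ∩ B) / P(B) = (1/9) / (1/3) = 1/3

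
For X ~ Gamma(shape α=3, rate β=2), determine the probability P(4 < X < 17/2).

P(4 < X < 17/2) = ∫_{4}^{17/2} f(x) dx
where f(x) = 4 x^{2} e^{- 2 x}
= \frac{-325 + 82 e^{9}}{2 e^{17}}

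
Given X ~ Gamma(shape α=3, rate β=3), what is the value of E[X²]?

Using the identity E[X²] = Var(X) + (E[X])²:
E[X] = 1
Var(X) = \frac{1}{3}
E[X²] = \frac{1}{3} + (1)²
= \frac{4}{3}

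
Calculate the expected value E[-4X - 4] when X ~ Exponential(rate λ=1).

For X ~ Exponential(rate λ=1):
E[X] = 1
E[-4X - 4] = -4 × E[X] - 4 = -8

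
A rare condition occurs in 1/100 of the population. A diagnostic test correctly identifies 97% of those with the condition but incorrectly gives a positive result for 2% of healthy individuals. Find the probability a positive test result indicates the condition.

Let D = the rare event, + = positive/flagged.
P(D) = 1/100
P(+|D) = 97/100
P(+|D') = 2/100 = 1/50
P(+) = P(+|D)P(D) + P(+|D')P(D')
     = \frac{97}{100} × \frac{1}{100} + \frac{1}{50} × \frac{99}{100}
     = \frac{59}{2000}
P(D|+) = P(+|D)P(D)/P(+) = \frac{97}{295}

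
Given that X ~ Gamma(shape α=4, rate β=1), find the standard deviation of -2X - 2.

For X ~ Gamma(shape α=4, rate β=1):
Var(X) = 4
SD(X) = √(Var(X)) = √(4) = 2
SD(-2X - 2) = |-2| × SD(X) = 2 × 2 = 4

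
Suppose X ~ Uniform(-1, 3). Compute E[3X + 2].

For X ~ Uniform(-1, 3):
E[X] = 1
E[3X + 2] = 3 × E[X] + 2 = 5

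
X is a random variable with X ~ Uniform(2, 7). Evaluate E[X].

For X ~ Uniform(2, 7), the expected value is:
E[X] = \frac{9}{2}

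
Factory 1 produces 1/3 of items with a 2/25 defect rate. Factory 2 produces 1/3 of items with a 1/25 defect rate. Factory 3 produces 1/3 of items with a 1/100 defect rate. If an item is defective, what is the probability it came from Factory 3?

Using Bayes' theorem:
P(F1) = 1/3, P(D|F1) = 2/25
P(F2) = 1/3, P(D|F2) = 1/25
P(F3) = 1/3, P(D|F3) = 1/100
P(D) = P(D|F1)P(F1) + P(D|F2)P(F2) + P(D|F3)P(F3)
     = \frac{13}{300}
P(F3|D) = P(D|F3)P(F3) / P(D)
= \frac{1}{13}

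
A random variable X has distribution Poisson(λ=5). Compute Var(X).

For X ~ Poisson(λ=5):
Var(X) = 5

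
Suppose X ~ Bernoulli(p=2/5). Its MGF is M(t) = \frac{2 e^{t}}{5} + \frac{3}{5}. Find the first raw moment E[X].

To find E[X], compute M^(1)(0):
M^(1)(t) = \frac{2 e^{t}}{5}
M^(1)(0) = \frac{2}{5}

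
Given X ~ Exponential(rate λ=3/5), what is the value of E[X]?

For X ~ Exponential(rate λ=3/5), the expected value is:
E[X] = \frac{5}{3}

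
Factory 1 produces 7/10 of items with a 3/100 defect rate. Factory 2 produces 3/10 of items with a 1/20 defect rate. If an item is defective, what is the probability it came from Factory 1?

Using Bayes' theorem:
P(F1) = 7/10, P(D|F1) = 3/100
P(F2) = 3/10, P(D|F2) = 1/20
P(D) = P(D|F1)P(F1) + P(D|F2)P(F2)
     = \frac{9}{250}
P(F1|D) = P(D|F1)P(F1) / P(D)
= \frac{7}{12}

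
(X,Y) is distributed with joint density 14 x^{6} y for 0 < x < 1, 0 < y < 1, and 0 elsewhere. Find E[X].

E[X] = ∫_0^1 ∫_0^1 x × f(x,y) dy dx
= ∫_0^1 ∫_0^1 x × (14 x^{6} y) dy dx
= \frac{7}{8}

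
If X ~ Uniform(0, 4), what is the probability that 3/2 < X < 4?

P(3/2 < X < 4) = ∫_{3/2}^{4} f(x) dx
where f(x) = \frac{1}{4}
= \frac{5}{8}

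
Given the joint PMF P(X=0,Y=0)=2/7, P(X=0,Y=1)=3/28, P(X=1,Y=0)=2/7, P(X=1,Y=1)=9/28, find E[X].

First find marginal of X:
P(X=0) = 11/28
P(X=1) = 17/28
E[X] = 0 × 11/28 + 1 × 17/28 = 17/28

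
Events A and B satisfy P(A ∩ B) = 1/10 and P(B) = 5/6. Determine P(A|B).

P(A|B) = P(A ∩ B) / P(B)
= (1/10) / (5/6)
= 3/25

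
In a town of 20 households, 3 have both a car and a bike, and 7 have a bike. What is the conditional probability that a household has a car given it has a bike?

P(A ∩ B) = 3/20
P(B) = 7/20
P(A|B) = P(A ∩ B) / P(B) = (3/20) / (7/20) = 3/7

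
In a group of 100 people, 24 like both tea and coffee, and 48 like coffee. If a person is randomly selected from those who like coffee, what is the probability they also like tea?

P(A ∩ B) = 24/100 = 6/25
P(B) = 48/100 = 12/25
P(A|B) = P(A ∩ B) / P(B) = (6/25) / (12/25) = 1/2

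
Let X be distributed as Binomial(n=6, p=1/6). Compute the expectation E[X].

For X ~ Binomial(n=6, p=1/6), the expected value is:
E[X] = 1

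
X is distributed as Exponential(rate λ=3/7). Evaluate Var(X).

For X ~ Exponential(rate λ=3/7):
Var(X) = \frac{49}{9}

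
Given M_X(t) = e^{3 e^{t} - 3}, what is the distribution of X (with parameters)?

The MGF M(t) = e^{3 e^{t} - 3} is the standard form for the Poisson distribution.
Comparing with the known MGF formula identifies: Poisson(λ=3)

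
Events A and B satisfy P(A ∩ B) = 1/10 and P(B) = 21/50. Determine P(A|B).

P(A|B) = P(A ∩ B) / P(B)
= (1/10) / (21/50)
= 5/21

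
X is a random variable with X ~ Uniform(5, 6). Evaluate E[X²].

Using the identity E[X²] = Var(X) + (E[X])²:
E[X] = \frac{11}{2}
Var(X) = \frac{1}{12}
E[X²] = \frac{1}{12} + (\frac{11}{2})²
= \frac{91}{3}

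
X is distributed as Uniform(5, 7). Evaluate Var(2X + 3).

For X ~ Uniform(5, 7):
Var(X) = \frac{1}{3}
Var(2X + 3) = (2)² × Var(X) = 4 × \frac{1}{3} = \frac{4}{3}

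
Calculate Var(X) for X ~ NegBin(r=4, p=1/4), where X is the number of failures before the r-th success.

For X ~ NegBin(r=4, p=1/4), where X is the number of failures before the r-th success:
Var(X) = 48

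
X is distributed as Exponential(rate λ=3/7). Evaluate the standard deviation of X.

For X ~ Exponential(rate λ=3/7):
Var(X) = \frac{49}{9}
SD(X) = √(Var(X)) = √(\frac{49}{9}) = \frac{7}{3}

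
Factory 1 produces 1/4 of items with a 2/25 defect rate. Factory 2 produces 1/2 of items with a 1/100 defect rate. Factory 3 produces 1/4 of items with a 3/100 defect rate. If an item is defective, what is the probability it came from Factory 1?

Using Bayes' theorem:
P(F1) = 1/4, P(D|F1) = 2/25
P(F2) = 1/2, P(D|F2) = 1/100
P(F3) = 1/4, P(D|F3) = 3/100
P(D) = P(D|F1)P(F1) + P(D|F2)P(F2) + P(D|F3)P(F3)
     = \frac{13}{400}
P(F1|D) = P(D|F1)P(F1) / P(D)
= \frac{8}{13}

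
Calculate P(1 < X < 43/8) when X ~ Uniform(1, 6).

P(1 < X < 43/8) = ∫_{1}^{43/8} f(x) dx
where f(x) = \frac{1}{5}
= \frac{7}{8}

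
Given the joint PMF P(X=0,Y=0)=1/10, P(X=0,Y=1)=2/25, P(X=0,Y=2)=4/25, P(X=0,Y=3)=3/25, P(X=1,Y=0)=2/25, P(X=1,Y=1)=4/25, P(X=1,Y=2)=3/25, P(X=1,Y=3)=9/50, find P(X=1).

P(X=1) = P(X=1,Y=0) + P(X=1,Y=1) + P(X=1,Y=2) + P(X=1,Y=3)
= 2/25 + 4/25 + 3/25 + 9/50
= 27/50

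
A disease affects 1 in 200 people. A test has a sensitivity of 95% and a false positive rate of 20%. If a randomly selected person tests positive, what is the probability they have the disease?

Let D = the rare event, + = positive/flagged.
P(D) = 1/200
P(+|D) = 95/100 = 19/20
P(+|D') = 20/100 = 1/5
P(+) = P(+|D)P(D) + P(+|D')P(D')
     = \frac{19}{20} × \frac{1}{200} + \frac{1}{5} × \frac{199}{200}
     = \frac{163}{800}
P(D|+) = P(+|D)P(D)/P(+) = \frac{19}{815}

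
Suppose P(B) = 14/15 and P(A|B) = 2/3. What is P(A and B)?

By definition, P(A|B) = P(A ∩ B) / P(B)
So P(A ∩ B) = P(A|B) × P(B)
= 2/3 × 14/15
= 28/45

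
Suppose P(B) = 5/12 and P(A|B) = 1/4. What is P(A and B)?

By definition, P(A|B) = P(A ∩ B) / P(B)
So P(A ∩ B) = P(A|B) × P(B)
= 1/4 × 5/12
= 5/48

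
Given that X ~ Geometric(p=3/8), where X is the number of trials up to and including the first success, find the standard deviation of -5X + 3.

For X ~ Geometric(p=3/8), where X is the number of trials up to and including the first success:
Var(X) = \frac{40}{9}
SD(X) = √(Var(X)) = √(\frac{40}{9}) = \frac{2 \sqrt{10}}{3}
SD(-5X + 3) = |-5| × SD(X) = 5 × \frac{2 \sqrt{10}}{3} = \frac{10 \sqrt{10}}{3}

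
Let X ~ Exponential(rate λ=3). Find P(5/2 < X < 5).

P(5/2 < X < 5) = ∫_{5/2}^{5} f(x) dx
where f(x) = 3 e^{- 3 x}
= - \frac{1}{e^{15}} + e^{- \frac{15}{2}}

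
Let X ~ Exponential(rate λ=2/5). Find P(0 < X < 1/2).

P(0 < X < 1/2) = ∫_{0}^{1/2} f(x) dx
where f(x) = \frac{2 e^{- \frac{2 x}{5}}}{5}
= 1 - e^{- \frac{1}{5}}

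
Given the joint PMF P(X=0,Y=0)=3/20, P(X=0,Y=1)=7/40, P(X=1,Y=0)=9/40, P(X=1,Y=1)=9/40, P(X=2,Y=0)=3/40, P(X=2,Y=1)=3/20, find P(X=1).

P(X=1) = P(X=1,Y=0) + P(X=1,Y=1)
= 9/40 + 9/40
= 9/20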